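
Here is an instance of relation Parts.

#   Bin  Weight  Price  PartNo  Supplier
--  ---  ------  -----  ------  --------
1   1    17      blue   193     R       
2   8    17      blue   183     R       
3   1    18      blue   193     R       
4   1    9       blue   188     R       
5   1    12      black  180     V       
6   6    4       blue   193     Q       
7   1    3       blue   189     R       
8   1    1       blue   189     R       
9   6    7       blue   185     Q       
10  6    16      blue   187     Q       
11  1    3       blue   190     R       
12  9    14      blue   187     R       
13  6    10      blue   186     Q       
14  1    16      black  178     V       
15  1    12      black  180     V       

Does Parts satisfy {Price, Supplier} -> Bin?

(Price=blue, Supplier=R): rows 1, 2, 3, 4, 7, 8, 11, 12 → Bin takes values {1, 8, 9} — violation
(Price=black, Supplier=V): rows 5, 14, 15 → Bin = 1, 1, 1 ✓
(Price=blue, Supplier=Q): rows 6, 9, 10, 13 → Bin = 6, 6, 6, 6 ✓
Two rows agree on {Price, Supplier} but differ on Bin, so {Price, Supplier} -> Bin does not hold.

No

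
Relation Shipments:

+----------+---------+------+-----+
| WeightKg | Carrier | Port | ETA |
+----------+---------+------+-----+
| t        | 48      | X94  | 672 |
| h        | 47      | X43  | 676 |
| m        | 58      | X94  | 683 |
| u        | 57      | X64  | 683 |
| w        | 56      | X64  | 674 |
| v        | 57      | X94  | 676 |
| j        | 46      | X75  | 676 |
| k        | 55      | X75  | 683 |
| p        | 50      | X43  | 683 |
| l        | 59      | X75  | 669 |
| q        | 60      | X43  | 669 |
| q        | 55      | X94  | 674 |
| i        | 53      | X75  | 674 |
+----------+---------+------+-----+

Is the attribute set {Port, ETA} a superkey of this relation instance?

Yes

All 13 rows have distinct {Port, ETA} values, so {Port, ETA} → (all attributes) holds and {Port, ETA} is a superkey.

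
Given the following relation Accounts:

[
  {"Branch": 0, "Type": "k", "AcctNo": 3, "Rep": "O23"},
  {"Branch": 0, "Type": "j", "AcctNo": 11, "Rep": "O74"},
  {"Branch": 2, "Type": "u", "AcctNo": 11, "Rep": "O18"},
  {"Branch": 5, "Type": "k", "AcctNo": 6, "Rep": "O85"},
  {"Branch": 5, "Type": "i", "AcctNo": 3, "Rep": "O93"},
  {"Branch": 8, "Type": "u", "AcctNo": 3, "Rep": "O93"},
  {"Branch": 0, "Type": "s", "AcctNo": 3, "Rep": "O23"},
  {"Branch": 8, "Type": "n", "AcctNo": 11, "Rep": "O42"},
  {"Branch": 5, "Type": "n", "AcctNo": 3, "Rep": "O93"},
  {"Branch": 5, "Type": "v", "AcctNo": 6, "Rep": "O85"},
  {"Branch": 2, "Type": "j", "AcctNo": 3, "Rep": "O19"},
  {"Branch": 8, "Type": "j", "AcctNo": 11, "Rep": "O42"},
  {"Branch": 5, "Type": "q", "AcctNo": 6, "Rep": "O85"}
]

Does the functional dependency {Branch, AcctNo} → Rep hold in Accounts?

Yes

(Branch=0, AcctNo=3): 2 rows → Rep = O23, O23 ✓
(Branch=0, AcctNo=11): 1 row → Rep = O74 ✓
(Branch=2, AcctNo=11): 1 row → Rep = O18 ✓
(Branch=5, AcctNo=6): 3 rows → Rep = O85, O85, O85 ✓
(Branch=5, AcctNo=3): 2 rows → Rep = O93, O93 ✓
(Branch=8, AcctNo=3): 1 row → Rep = O93 ✓
(Branch=8, AcctNo=11): 2 rows → Rep = O42, O42 ✓
(Branch=2, AcctNo=3): 1 row → Rep = O19 ✓
Every {Branch, AcctNo} value is associated with a single Rep value, so {Branch, AcctNo} → Rep holds.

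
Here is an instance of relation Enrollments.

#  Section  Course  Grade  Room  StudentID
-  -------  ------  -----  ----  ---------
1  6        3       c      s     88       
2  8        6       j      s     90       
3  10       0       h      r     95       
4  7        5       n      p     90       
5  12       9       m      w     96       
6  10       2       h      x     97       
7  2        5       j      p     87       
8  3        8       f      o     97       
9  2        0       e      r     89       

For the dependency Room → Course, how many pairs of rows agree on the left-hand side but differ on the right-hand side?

1

Room=s: violating pairs (1,2) — 1 pair.
Room=r: all 2 rows agree on Course — 0 pairs.
Room=p: all 2 rows agree on Course — 0 pairs.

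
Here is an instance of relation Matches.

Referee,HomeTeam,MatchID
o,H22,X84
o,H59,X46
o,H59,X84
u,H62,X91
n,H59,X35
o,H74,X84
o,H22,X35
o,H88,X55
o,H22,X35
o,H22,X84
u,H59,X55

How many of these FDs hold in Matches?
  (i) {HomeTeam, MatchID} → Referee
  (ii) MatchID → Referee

1

(i) {HomeTeam, MatchID} → Referee: every LHS value maps to a single RHS value — holds.
(ii) MatchID → Referee: MatchID=X35: 3 rows → Referee takes values {n, o} — violation; MatchID=X55: 2 rows → Referee takes values {o, u} — violation — fails.
1 of the 2 dependencies holds.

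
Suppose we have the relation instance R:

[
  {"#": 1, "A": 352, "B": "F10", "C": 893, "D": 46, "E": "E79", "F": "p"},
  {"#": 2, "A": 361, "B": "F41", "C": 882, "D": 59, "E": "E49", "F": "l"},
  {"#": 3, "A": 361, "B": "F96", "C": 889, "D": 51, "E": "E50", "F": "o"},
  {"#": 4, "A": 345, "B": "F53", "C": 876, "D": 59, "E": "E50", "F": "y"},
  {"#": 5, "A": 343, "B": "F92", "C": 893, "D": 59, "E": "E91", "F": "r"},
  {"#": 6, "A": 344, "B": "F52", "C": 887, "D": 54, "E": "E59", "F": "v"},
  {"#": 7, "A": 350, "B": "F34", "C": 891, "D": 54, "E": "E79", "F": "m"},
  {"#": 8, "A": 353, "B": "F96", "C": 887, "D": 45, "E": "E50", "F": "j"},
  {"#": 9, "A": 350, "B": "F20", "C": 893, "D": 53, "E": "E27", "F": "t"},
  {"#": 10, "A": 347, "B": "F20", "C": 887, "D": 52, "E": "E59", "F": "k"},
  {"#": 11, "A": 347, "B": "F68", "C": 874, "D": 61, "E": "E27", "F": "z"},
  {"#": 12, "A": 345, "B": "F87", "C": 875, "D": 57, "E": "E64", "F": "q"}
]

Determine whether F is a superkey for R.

Yes

All 12 rows have distinct F values, so F → (all attributes) holds and F is a superkey.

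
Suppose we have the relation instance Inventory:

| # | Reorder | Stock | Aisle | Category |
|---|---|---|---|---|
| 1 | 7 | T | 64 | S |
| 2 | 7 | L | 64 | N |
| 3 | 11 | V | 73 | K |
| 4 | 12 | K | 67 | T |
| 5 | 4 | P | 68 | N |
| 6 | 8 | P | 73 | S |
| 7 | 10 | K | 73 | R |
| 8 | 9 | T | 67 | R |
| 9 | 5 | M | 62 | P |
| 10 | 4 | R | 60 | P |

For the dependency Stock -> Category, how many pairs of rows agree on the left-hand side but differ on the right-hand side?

Stock=T: violating pairs (1,8) — 1 pair.
Stock=K: violating pairs (4,7) — 1 pair.
Stock=P: violating pairs (5,6) — 1 pair.

3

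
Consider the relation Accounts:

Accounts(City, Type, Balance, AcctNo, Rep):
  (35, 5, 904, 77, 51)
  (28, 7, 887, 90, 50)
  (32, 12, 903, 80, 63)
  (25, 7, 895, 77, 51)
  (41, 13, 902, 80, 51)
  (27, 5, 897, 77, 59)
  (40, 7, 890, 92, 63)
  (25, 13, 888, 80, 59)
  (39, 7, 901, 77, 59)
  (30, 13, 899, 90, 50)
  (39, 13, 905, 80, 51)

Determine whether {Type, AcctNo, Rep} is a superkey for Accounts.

Two distinct rows share (Type=13, AcctNo=80, Rep=51), so {Type, AcctNo, Rep} does not determine every attribute — not a superkey.

No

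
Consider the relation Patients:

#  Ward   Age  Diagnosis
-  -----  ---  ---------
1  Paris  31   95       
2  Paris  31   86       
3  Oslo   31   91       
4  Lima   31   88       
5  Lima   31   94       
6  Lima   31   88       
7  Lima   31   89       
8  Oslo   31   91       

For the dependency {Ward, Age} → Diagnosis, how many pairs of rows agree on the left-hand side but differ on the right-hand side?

(Ward=Paris, Age=31): violating pairs (1,2) — 1 pair.
(Ward=Oslo, Age=31): all 2 rows agree on Diagnosis — 0 pairs.
(Ward=Lima, Age=31): violating pairs (4,5), (4,7), (5,6), (5,7), (6,7) — 5 pairs.

6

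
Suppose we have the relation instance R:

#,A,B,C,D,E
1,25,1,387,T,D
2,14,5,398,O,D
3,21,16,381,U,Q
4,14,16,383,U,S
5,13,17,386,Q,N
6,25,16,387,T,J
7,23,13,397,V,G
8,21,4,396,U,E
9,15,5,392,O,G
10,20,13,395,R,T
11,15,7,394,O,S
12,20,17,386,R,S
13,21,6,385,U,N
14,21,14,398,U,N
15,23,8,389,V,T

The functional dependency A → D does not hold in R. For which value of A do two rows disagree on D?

A=25: rows 1, 6 → D = T, T ✓
A=14: rows 2, 4 → D takes values {O, U} — violation
A=21: rows 3, 8, 13, 14 → D = U, U, U, U ✓
A=13: row 5 → D = Q ✓
A=23: rows 7, 15 → D = V, V ✓
A=15: rows 9, 11 → D = O, O ✓
A=20: rows 10, 12 → D = R, R ✓
The only A value with inconsistent D is A=14.

14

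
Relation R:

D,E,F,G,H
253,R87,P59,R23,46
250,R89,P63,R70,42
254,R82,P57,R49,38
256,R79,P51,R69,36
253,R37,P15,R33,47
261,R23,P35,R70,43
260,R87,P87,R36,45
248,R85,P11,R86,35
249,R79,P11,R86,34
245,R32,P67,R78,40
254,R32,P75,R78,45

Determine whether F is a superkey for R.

Two distinct rows share F=P11, so F does not determine every attribute — not a superkey.

No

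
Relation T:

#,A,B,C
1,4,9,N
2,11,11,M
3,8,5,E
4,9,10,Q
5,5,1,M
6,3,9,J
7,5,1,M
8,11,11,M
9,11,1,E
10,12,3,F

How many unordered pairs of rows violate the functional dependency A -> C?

A=11: violating pairs (2,9), (8,9) — 2 pairs.
A=5: all 2 rows agree on C — 0 pairs.

2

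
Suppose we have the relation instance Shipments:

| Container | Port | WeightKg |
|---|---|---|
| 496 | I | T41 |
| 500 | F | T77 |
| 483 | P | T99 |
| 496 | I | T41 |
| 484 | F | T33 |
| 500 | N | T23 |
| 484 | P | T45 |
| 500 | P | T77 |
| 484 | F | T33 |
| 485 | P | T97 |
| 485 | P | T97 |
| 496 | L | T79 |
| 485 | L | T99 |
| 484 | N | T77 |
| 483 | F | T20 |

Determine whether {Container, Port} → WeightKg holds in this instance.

Yes

(Container=496, Port=I): 2 rows → WeightKg = T41, T41 ✓
(Container=500, Port=F): 1 row → WeightKg = T77 ✓
(Container=483, Port=P): 1 row → WeightKg = T99 ✓
(Container=484, Port=F): 2 rows → WeightKg = T33, T33 ✓
(Container=500, Port=N): 1 row → WeightKg = T23 ✓
(Container=484, Port=P): 1 row → WeightKg = T45 ✓
(Container=500, Port=P): 1 row → WeightKg = T77 ✓
(Container=485, Port=P): 2 rows → WeightKg = T97, T97 ✓
(Container=496, Port=L): 1 row → WeightKg = T79 ✓
(Container=485, Port=L): 1 row → WeightKg = T99 ✓
(Container=484, Port=N): 1 row → WeightKg = T77 ✓
(Container=483, Port=F): 1 row → WeightKg = T20 ✓
Every {Container, Port} value is associated with a single WeightKg value, so {Container, Port} → WeightKg holds.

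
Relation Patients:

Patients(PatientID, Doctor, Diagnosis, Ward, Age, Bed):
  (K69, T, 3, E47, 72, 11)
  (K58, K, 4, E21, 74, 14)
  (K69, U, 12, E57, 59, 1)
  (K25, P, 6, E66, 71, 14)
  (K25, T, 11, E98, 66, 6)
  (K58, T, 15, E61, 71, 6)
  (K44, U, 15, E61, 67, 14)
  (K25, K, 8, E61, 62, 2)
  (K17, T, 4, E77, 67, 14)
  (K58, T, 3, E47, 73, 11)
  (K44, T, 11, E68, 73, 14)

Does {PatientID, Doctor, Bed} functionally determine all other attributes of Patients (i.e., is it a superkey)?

All 11 rows have distinct {PatientID, Doctor, Bed} values, so {PatientID, Doctor, Bed} → (all attributes) holds and {PatientID, Doctor, Bed} is a superkey.

Yes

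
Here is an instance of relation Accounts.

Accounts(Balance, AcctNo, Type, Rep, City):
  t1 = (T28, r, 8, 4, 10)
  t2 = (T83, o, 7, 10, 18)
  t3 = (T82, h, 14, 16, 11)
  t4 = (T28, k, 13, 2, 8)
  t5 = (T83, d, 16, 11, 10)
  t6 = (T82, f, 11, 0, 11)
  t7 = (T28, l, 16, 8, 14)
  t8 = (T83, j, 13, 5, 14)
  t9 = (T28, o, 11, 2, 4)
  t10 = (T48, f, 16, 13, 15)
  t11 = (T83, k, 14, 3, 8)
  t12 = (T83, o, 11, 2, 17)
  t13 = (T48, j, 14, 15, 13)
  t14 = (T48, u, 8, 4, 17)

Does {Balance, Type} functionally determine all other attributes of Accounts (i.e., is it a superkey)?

All 14 rows have distinct {Balance, Type} values, so {Balance, Type} → (all attributes) holds and {Balance, Type} is a superkey.

Yes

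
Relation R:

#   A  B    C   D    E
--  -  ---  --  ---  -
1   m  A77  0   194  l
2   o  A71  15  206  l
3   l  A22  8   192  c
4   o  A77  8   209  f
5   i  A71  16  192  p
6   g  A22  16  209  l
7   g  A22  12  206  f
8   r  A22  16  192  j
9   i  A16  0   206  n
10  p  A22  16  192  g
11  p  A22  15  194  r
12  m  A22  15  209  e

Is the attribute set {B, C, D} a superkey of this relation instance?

No

Rows 8 and 10 have the same {B, C, D} value (B=A22, C=16, D=192) but are distinct tuples, so {B, C, D} does not determine every attribute — not a superkey.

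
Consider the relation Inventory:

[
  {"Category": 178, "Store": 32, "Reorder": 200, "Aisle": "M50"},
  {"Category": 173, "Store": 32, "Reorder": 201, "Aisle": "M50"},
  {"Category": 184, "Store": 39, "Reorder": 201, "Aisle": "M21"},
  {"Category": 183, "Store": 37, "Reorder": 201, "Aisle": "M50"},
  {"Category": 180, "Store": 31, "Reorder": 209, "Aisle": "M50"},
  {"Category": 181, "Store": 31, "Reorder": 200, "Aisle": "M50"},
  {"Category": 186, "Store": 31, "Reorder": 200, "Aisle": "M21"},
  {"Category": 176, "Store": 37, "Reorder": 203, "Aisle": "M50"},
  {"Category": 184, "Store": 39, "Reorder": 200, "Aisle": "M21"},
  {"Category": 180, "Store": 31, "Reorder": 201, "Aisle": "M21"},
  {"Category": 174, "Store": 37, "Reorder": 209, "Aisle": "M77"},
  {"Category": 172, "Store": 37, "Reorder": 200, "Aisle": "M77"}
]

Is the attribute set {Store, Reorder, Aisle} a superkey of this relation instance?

All 12 rows have distinct {Store, Reorder, Aisle} values, so {Store, Reorder, Aisle} → (all attributes) holds and {Store, Reorder, Aisle} is a superkey.

Yes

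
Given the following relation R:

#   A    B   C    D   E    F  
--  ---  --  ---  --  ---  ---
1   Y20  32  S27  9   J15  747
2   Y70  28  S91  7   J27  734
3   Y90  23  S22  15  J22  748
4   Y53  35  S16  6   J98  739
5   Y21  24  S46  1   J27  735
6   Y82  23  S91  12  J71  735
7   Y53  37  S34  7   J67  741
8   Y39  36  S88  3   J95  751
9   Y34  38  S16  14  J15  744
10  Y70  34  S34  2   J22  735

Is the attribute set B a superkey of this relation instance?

No

Rows 3 and 6 have the same B value B=23 but are distinct tuples, so B does not determine every attribute — not a superkey.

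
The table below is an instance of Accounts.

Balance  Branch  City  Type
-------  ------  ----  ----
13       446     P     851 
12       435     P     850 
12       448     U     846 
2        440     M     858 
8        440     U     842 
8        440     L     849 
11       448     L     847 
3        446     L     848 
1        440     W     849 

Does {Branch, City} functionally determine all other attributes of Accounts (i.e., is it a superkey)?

All 9 rows have distinct {Branch, City} values, so {Branch, City} → (all attributes) holds and {Branch, City} is a superkey.

Yes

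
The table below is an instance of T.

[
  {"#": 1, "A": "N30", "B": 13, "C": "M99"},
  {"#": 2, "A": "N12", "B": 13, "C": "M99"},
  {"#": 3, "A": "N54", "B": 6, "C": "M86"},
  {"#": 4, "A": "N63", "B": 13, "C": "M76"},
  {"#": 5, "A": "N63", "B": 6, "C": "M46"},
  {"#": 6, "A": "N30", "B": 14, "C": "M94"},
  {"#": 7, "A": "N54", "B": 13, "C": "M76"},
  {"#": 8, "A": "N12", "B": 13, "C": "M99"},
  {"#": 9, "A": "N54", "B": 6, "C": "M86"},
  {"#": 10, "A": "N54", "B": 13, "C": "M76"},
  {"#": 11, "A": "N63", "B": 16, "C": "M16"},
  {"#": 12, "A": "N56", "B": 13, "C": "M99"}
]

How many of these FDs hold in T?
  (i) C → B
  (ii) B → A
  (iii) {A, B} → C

2

(i) C → B: every LHS value maps to a single RHS value — holds.
(ii) B → A: B=13: rows 1, 2, 4, 7, 8, 10, 12 → A takes values {N30, N12, N63, N54, N56} — violation; B=6: rows 3, 5, 9 → A takes values {N54, N63} — violation — fails.
(iii) {A, B} → C: every LHS value maps to a single RHS value — holds.
2 of the 3 dependencies hold.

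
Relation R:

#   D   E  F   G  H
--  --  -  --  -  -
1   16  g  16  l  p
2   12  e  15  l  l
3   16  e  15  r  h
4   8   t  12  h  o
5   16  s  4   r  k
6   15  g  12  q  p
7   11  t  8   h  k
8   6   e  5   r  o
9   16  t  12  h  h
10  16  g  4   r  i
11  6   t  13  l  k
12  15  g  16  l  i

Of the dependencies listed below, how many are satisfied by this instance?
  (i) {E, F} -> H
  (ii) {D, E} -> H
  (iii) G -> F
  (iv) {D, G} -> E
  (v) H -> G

0

(i) {E, F} -> H: (E=g, F=16): rows 1, 12 → H takes values {p, i} — violation; (E=e, F=15): rows 2, 3 → H takes values {l, h} — violation; (E=t, F=12): rows 4, 9 → H takes values {o, h} — violation — fails.
(ii) {D, E} -> H: (D=16, E=g): rows 1, 10 → H takes values {p, i} — violation; (D=15, E=g): rows 6, 12 → H takes values {p, i} — violation — fails.
(iii) G -> F: G=l: rows 1, 2, 11, 12 → F takes values {16, 15, 13} — violation; G=r: rows 3, 5, 8, 10 → F takes values {15, 4, 5} — violation; G=h: rows 4, 7, 9 → F takes values {12, 8} — violation — fails.
(iv) {D, G} -> E: (D=16, G=r): rows 3, 5, 10 → E takes values {e, s, g} — violation — fails.
(v) H -> G: H=p: rows 1, 6 → G takes values {l, q} — violation; H=h: rows 3, 9 → G takes values {r, h} — violation; H=o: rows 4, 8 → G takes values {h, r} — violation; H=k: rows 5, 7, 11 → G takes values {r, h, l} — violation; H=i: rows 10, 12 → G takes values {r, l} — violation — fails.
None of the 5 dependencies hold.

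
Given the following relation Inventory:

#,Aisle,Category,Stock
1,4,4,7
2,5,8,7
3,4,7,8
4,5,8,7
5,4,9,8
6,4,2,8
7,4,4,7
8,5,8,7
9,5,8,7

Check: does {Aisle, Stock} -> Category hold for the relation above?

(Aisle=4, Stock=7): rows 1, 7 → Category = 4, 4 ✓
(Aisle=5, Stock=7): rows 2, 4, 8, 9 → Category = 8, 8, 8, 8 ✓
(Aisle=4, Stock=8): rows 3, 5, 6 → Category takes values {7, 9, 2} — violation
Two rows agree on {Aisle, Stock} but differ on Category, so {Aisle, Stock} -> Category does not hold.

No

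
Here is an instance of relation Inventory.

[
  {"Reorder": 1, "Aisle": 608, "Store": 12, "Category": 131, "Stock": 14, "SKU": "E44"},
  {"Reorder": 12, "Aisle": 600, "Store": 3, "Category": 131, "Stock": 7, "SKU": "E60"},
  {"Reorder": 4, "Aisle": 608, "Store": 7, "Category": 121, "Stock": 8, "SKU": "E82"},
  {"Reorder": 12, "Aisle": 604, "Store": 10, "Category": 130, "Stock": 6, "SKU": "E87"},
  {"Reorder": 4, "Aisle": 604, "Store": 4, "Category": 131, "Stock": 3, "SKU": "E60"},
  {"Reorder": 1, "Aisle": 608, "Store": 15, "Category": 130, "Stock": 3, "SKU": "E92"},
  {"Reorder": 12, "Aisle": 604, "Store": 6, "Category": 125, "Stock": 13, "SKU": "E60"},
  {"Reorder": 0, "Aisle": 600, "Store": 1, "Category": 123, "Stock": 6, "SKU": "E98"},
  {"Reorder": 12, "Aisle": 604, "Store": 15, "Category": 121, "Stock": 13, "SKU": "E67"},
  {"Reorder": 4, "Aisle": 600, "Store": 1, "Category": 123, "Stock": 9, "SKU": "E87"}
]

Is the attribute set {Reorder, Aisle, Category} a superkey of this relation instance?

Yes

All 10 rows have distinct {Reorder, Aisle, Category} values, so {Reorder, Aisle, Category} → (all attributes) holds and {Reorder, Aisle, Category} is a superkey.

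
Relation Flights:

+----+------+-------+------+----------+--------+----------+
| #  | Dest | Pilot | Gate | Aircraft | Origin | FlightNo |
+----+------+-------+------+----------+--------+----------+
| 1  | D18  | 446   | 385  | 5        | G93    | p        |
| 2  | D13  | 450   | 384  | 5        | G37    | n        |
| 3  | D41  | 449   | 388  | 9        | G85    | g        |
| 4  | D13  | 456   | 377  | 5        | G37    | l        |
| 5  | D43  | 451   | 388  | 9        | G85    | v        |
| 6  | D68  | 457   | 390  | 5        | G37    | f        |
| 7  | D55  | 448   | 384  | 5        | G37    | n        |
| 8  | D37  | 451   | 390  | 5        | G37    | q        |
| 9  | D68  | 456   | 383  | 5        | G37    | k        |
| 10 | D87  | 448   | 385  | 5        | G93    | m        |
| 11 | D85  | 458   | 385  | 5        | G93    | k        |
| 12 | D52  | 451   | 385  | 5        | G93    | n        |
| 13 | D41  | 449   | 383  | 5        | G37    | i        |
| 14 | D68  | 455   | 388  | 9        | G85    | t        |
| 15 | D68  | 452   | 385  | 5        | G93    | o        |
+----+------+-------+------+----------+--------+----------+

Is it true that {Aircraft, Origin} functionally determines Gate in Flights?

(Aircraft=5, Origin=G93): rows 1, 10, 11, 12, 15 → Gate = 385, 385, 385, 385, 385 ✓
(Aircraft=5, Origin=G37): rows 2, 4, 6, 7, 8, 9, 13 → Gate takes values {384, 377, 390, 383} — violation
(Aircraft=9, Origin=G85): rows 3, 5, 14 → Gate = 388, 388, 388 ✓
Two rows agree on {Aircraft, Origin} but differ on Gate, so {Aircraft, Origin} -> Gate does not hold.

No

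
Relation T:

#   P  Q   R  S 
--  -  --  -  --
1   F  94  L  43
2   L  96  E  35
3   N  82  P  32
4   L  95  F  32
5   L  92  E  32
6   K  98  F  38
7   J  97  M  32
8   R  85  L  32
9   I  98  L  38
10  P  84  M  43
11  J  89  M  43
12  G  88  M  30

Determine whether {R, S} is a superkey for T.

No

Rows 10 and 11 have the same {R, S} value (R=M, S=43) but are distinct tuples, so {R, S} does not determine every attribute — not a superkey.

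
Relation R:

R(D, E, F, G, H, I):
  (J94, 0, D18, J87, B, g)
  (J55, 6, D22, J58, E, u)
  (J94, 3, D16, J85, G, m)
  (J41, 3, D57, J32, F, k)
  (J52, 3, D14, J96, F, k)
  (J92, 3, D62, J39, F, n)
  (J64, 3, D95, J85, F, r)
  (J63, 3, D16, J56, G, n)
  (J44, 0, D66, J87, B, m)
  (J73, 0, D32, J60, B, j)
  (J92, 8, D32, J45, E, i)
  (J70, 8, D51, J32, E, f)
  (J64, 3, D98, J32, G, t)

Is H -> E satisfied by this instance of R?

No

H=B: 3 rows → E = 0, 0, 0 ✓
H=E: 3 rows → E takes values {6, 8} — violation
H=G: 3 rows → E = 3, 3, 3 ✓
H=F: 4 rows → E = 3, 3, 3, 3 ✓
Two rows agree on H but differ on E, so H -> E does not hold.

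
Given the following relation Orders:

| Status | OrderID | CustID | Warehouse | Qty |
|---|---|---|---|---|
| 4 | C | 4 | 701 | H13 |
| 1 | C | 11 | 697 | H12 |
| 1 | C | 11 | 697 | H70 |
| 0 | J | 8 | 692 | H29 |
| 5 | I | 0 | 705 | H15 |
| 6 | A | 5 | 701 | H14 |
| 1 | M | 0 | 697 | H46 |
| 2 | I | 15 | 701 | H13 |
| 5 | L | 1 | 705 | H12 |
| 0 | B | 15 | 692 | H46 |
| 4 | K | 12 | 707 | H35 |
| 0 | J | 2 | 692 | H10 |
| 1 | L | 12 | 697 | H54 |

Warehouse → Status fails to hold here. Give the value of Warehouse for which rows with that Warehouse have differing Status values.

701

Warehouse=701: 3 rows → Status takes values {4, 6, 2} — violation
Warehouse=697: 4 rows → Status = 1, 1, 1, 1 ✓
Warehouse=692: 3 rows → Status = 0, 0, 0 ✓
Warehouse=705: 2 rows → Status = 5, 5 ✓
Warehouse=707: 1 row → Status = 4 ✓
The only Warehouse value with inconsistent Status is Warehouse=701.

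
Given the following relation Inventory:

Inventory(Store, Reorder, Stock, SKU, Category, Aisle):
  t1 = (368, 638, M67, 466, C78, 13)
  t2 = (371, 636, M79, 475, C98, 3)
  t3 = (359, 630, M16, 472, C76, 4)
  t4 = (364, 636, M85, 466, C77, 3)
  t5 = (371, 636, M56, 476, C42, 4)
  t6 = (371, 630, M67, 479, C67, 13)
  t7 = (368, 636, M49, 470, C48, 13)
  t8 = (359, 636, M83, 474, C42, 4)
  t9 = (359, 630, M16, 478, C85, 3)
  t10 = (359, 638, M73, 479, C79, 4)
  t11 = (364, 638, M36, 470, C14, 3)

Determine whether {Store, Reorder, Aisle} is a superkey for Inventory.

Yes

All 11 rows have distinct {Store, Reorder, Aisle} values, so {Store, Reorder, Aisle} → (all attributes) holds and {Store, Reorder, Aisle} is a superkey.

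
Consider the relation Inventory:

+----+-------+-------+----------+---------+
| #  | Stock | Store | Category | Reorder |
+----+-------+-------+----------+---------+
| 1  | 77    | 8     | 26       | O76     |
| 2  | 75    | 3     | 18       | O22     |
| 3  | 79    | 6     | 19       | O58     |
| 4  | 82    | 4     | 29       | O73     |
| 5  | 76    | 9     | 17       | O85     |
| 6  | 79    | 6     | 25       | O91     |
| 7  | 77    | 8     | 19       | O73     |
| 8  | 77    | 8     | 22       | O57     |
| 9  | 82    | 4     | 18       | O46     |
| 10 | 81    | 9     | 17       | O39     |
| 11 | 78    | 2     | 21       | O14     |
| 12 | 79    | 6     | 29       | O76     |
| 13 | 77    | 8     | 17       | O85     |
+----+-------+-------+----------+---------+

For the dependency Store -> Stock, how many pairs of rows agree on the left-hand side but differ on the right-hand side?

Store=8: all 4 rows agree on Stock — 0 pairs.
Store=6: all 3 rows agree on Stock — 0 pairs.
Store=4: all 2 rows agree on Stock — 0 pairs.
Store=9: violating pairs (5,10) — 1 pair.

1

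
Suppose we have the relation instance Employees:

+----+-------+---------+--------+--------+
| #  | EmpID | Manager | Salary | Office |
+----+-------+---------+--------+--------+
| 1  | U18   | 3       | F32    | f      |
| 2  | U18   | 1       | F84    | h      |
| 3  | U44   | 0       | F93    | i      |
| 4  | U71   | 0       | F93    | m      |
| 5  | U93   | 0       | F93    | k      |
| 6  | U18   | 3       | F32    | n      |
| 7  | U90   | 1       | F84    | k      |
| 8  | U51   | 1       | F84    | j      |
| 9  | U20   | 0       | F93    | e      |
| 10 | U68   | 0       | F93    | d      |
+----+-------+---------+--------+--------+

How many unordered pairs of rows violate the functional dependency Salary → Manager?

0

Salary=F32: all 2 rows agree on Manager — 0 pairs.
Salary=F84: all 3 rows agree on Manager — 0 pairs.
Salary=F93: all 5 rows agree on Manager — 0 pairs.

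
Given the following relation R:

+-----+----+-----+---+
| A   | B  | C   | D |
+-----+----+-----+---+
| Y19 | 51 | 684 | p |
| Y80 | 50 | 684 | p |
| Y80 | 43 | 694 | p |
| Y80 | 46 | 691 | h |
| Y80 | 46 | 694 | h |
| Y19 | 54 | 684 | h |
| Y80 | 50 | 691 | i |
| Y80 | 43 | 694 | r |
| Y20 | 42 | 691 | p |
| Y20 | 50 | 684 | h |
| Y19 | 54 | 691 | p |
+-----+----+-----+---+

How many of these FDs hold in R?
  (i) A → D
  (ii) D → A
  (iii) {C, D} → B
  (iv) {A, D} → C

0

(i) A → D: A=Y19: 3 rows → D takes values {p, h} — violation; A=Y80: 6 rows → D takes values {p, h, i, r} — violation; A=Y20: 2 rows → D takes values {p, h} — violation — fails.
(ii) D → A: D=p: 5 rows → A takes values {Y19, Y80, Y20} — violation; D=h: 4 rows → A takes values {Y80, Y19, Y20} — violation — fails.
(iii) {C, D} → B: (C=684, D=p): 2 rows → B takes values {51, 50} — violation; (C=684, D=h): 2 rows → B takes values {54, 50} — violation; (C=691, D=p): 2 rows → B takes values {42, 54} — violation — fails.
(iv) {A, D} → C: (A=Y19, D=p): 2 rows → C takes values {684, 691} — violation; (A=Y80, D=p): 2 rows → C takes values {684, 694} — violation; (A=Y80, D=h): 2 rows → C takes values {691, 694} — violation — fails.
None of the 4 dependencies hold.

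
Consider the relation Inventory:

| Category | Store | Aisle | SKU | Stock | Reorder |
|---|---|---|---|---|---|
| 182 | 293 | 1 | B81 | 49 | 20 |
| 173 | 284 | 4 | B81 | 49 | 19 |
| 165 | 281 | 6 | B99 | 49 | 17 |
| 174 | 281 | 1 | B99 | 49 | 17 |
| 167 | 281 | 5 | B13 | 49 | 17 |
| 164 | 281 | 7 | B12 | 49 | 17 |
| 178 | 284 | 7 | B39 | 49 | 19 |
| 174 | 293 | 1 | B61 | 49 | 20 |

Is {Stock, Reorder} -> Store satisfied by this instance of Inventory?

(Stock=49, Reorder=20): 2 rows → Store = 293, 293 ✓
(Stock=49, Reorder=19): 2 rows → Store = 284, 284 ✓
(Stock=49, Reorder=17): 4 rows → Store = 281, 281, 281, 281 ✓
Every {Stock, Reorder} value is associated with a single Store value, so {Stock, Reorder} -> Store holds.

Yes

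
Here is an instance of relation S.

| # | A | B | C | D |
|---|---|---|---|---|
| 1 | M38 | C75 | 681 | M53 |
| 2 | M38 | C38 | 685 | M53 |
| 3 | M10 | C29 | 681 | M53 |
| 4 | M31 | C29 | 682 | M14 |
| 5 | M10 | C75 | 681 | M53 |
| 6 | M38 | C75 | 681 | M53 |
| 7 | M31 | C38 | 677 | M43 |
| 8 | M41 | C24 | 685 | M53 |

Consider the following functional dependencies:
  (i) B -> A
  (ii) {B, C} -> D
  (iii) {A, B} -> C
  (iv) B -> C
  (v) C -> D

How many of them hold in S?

3

(i) B -> A: B=C75: rows 1, 5, 6 → A takes values {M38, M10} — violation; B=C38: rows 2, 7 → A takes values {M38, M31} — violation; B=C29: rows 3, 4 → A takes values {M10, M31} — violation — fails.
(ii) {B, C} -> D: every LHS value maps to a single RHS value — holds.
(iii) {A, B} -> C: every LHS value maps to a single RHS value — holds.
(iv) B -> C: B=C38: rows 2, 7 → C takes values {685, 677} — violation; B=C29: rows 3, 4 → C takes values {681, 682} — violation — fails.
(v) C -> D: every LHS value maps to a single RHS value — holds.
3 of the 5 dependencies hold.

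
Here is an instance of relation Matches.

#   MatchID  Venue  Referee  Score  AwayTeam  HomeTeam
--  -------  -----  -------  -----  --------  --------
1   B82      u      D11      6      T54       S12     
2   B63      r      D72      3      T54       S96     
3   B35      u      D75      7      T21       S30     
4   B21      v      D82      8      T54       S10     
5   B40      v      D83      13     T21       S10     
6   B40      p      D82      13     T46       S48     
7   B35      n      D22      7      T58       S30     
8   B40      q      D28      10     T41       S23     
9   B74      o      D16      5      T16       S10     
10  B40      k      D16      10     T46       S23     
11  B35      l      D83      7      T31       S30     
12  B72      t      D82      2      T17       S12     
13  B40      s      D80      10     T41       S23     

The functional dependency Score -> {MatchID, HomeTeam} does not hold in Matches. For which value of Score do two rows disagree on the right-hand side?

13

Score=6: row 1 → {MatchID,HomeTeam} = (B82, S12) ✓
Score=3: row 2 → {MatchID,HomeTeam} = (B63, S96) ✓
Score=7: rows 3, 7, 11 → {MatchID,HomeTeam} = (B35, S30), (B35, S30), (B35, S30) ✓
Score=8: row 4 → {MatchID,HomeTeam} = (B21, S10) ✓
Score=13: rows 5, 6 → {MatchID,HomeTeam} takes values {(B40, S10), (B40, S48)} — violation
Score=10: rows 8, 10, 13 → {MatchID,HomeTeam} = (B40, S23), (B40, S23), (B40, S23) ✓
Score=5: row 9 → {MatchID,HomeTeam} = (B74, S10) ✓
Score=2: row 12 → {MatchID,HomeTeam} = (B72, S12) ✓
The only Score value with inconsistent RHS is Score=13.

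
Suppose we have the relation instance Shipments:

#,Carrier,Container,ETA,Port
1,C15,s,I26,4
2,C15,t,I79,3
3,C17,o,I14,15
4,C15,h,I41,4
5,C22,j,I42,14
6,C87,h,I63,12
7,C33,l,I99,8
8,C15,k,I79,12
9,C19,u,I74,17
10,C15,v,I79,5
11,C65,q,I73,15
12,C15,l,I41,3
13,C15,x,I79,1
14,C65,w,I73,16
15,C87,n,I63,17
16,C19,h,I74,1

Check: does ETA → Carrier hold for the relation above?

ETA=I26: row 1 → Carrier = C15 ✓
ETA=I79: rows 2, 8, 10, 13 → Carrier = C15, C15, C15, C15 ✓
ETA=I14: row 3 → Carrier = C17 ✓
ETA=I41: rows 4, 12 → Carrier = C15, C15 ✓
ETA=I42: row 5 → Carrier = C22 ✓
ETA=I63: rows 6, 15 → Carrier = C87, C87 ✓
ETA=I99: row 7 → Carrier = C33 ✓
ETA=I74: rows 9, 16 → Carrier = C19, C19 ✓
ETA=I73: rows 11, 14 → Carrier = C65, C65 ✓
Every ETA value is associated with a single Carrier value, so ETA → Carrier holds.

Yes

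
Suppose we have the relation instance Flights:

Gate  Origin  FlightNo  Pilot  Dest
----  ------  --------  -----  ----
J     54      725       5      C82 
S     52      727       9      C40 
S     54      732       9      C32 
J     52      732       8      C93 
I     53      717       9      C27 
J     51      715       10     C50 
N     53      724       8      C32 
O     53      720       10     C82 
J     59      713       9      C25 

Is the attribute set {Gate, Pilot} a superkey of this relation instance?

Two distinct rows share (Gate=S, Pilot=9), so {Gate, Pilot} does not determine every attribute — not a superkey.

No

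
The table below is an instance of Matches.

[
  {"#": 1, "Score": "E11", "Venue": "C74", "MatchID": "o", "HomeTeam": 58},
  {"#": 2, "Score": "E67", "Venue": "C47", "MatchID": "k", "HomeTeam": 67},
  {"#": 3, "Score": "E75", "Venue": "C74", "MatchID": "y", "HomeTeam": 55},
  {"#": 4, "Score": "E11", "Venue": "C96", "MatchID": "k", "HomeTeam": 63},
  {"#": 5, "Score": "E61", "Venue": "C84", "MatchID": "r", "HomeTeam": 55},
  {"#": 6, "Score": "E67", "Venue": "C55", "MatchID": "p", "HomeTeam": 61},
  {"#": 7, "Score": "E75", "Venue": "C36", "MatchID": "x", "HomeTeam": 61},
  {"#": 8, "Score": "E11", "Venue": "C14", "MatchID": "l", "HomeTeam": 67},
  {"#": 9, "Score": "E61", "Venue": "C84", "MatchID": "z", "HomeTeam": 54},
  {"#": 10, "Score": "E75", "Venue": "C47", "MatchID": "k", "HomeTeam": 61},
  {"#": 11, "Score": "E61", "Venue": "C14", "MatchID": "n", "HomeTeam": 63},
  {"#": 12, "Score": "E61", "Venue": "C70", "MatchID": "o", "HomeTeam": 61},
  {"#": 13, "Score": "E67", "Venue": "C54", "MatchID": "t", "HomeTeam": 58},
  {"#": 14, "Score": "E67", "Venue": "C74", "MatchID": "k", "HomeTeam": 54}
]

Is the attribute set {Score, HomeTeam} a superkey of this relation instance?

Rows 7 and 10 have the same {Score, HomeTeam} value (Score=E75, HomeTeam=61) but are distinct tuples, so {Score, HomeTeam} does not determine every attribute — not a superkey.

No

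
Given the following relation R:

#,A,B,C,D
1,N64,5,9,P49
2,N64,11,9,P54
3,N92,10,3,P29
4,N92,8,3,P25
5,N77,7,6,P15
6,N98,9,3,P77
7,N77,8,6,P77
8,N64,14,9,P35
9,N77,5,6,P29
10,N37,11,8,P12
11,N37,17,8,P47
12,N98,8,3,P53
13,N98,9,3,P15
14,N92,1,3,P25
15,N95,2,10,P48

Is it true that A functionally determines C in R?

Yes

A=N64: rows 1, 2, 8 → C = 9, 9, 9 ✓
A=N92: rows 3, 4, 14 → C = 3, 3, 3 ✓
A=N77: rows 5, 7, 9 → C = 6, 6, 6 ✓
A=N98: rows 6, 12, 13 → C = 3, 3, 3 ✓
A=N37: rows 10, 11 → C = 8, 8 ✓
A=N95: row 15 → C = 10 ✓
Every A value is associated with a single C value, so A → C holds.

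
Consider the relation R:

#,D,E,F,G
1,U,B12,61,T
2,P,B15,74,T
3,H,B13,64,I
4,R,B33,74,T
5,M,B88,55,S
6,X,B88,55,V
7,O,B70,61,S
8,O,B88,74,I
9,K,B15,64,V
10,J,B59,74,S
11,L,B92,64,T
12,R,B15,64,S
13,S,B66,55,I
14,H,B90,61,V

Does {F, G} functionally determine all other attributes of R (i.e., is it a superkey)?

Rows 2 and 4 have the same {F, G} value (F=74, G=T) but are distinct tuples, so {F, G} does not determine every attribute — not a superkey.

No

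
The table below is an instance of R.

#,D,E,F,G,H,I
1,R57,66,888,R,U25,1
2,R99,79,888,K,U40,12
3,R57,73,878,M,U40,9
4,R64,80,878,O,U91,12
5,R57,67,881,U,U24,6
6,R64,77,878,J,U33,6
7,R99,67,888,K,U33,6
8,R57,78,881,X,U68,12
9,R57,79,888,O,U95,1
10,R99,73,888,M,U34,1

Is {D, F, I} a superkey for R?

Rows 1 and 9 have the same {D, F, I} value (D=R57, F=888, I=1) but are distinct tuples, so {D, F, I} does not determine every attribute — not a superkey.

No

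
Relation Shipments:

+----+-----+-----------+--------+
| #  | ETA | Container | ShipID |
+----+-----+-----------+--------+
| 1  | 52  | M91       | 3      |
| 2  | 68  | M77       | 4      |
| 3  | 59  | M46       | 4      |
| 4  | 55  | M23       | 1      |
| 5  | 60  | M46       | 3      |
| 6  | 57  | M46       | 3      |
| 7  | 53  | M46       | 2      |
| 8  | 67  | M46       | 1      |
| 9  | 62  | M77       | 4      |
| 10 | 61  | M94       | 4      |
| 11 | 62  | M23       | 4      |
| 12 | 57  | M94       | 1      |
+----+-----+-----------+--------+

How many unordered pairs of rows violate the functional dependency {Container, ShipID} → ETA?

2

(Container=M77, ShipID=4): violating pairs (2,9) — 1 pair.
(Container=M46, ShipID=3): violating pairs (5,6) — 1 pair.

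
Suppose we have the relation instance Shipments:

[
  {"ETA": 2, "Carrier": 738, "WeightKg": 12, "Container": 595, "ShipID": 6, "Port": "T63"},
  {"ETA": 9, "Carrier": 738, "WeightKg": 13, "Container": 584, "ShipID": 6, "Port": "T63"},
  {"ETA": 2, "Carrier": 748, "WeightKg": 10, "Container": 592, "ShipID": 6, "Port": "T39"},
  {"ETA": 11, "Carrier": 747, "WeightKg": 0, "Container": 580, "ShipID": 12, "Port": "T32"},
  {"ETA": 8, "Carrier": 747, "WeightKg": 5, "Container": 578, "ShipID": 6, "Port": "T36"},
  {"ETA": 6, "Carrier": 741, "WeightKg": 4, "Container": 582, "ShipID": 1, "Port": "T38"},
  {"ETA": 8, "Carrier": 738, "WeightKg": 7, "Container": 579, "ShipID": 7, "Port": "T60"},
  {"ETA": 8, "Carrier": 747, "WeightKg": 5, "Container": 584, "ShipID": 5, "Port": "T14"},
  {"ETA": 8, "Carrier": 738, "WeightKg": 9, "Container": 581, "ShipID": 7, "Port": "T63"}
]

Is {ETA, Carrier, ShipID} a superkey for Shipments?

No

Two distinct rows share (ETA=8, Carrier=738, ShipID=7), so {ETA, Carrier, ShipID} does not determine every attribute — not a superkey.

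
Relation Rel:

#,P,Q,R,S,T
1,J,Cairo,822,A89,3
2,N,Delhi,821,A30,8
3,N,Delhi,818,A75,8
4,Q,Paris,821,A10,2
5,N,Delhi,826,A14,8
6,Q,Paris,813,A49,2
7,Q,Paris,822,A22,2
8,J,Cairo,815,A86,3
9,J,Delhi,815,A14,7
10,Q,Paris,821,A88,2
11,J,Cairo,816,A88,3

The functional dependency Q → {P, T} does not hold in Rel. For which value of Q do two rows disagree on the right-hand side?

Delhi

Q=Cairo: rows 1, 8, 11 → {P,T} = (J, 3), (J, 3), (J, 3) ✓
Q=Delhi: rows 2, 3, 5, 9 → {P,T} takes values {(N, 8), (J, 7)} — violation
Q=Paris: rows 4, 6, 7, 10 → {P,T} = (Q, 2), (Q, 2), (Q, 2), (Q, 2) ✓
The only Q value with inconsistent RHS is Q=Delhi.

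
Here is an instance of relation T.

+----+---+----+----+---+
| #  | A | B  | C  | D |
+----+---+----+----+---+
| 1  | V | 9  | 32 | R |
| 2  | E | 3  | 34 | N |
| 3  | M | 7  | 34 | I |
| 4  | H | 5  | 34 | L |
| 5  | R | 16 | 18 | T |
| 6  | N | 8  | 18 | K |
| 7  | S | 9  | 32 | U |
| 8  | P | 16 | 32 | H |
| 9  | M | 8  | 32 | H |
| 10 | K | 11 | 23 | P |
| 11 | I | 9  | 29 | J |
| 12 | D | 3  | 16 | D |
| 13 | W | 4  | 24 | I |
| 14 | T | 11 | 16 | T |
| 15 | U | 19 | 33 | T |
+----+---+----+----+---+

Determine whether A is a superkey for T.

Rows 3 and 9 have the same A value A=M but are distinct tuples, so A does not determine every attribute — not a superkey.

No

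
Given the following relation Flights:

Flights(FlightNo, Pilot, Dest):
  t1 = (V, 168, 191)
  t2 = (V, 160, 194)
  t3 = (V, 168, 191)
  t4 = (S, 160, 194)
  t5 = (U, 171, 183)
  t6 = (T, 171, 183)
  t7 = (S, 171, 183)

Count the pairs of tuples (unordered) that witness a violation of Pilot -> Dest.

Pilot=168: all 2 rows agree on Dest — 0 pairs.
Pilot=160: all 2 rows agree on Dest — 0 pairs.
Pilot=171: all 3 rows agree on Dest — 0 pairs.

0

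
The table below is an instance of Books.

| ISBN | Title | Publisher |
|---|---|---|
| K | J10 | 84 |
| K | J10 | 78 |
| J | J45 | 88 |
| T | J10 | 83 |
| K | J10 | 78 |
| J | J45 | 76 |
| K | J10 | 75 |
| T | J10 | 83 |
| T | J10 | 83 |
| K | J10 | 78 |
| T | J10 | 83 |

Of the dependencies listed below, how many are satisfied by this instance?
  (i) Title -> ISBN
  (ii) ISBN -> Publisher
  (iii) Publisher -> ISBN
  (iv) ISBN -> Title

(i) Title -> ISBN: Title=J10: 9 rows → ISBN takes values {K, T} — violation — fails.
(ii) ISBN -> Publisher: ISBN=K: 5 rows → Publisher takes values {84, 78, 75} — violation; ISBN=J: 2 rows → Publisher takes values {88, 76} — violation — fails.
(iii) Publisher -> ISBN: every LHS value maps to a single RHS value — holds.
(iv) ISBN -> Title: every LHS value maps to a single RHS value — holds.
2 of the 4 dependencies hold.

2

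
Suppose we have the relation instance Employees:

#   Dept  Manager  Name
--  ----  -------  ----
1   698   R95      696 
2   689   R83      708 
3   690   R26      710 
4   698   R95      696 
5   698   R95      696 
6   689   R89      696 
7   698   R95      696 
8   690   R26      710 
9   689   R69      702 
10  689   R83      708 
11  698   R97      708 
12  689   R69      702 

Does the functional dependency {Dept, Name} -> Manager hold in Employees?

(Dept=698, Name=696): rows 1, 4, 5, 7 → Manager = R95, R95, R95, R95 ✓
(Dept=689, Name=708): rows 2, 10 → Manager = R83, R83 ✓
(Dept=690, Name=710): rows 3, 8 → Manager = R26, R26 ✓
(Dept=689, Name=696): row 6 → Manager = R89 ✓
(Dept=689, Name=702): rows 9, 12 → Manager = R69, R69 ✓
(Dept=698, Name=708): row 11 → Manager = R97 ✓
Every {Dept, Name} value is associated with a single Manager value, so {Dept, Name} -> Manager holds.

Yes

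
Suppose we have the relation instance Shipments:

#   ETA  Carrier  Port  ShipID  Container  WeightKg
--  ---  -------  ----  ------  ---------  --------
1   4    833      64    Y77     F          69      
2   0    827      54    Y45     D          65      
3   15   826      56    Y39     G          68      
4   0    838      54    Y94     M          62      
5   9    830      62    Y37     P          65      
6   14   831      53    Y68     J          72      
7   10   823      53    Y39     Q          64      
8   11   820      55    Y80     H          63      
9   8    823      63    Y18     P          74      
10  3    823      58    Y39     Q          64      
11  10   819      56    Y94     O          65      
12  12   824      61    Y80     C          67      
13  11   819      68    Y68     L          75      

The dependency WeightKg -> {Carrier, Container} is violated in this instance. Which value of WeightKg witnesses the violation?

65

WeightKg=69: row 1 → {Carrier,Container} = (833, F) ✓
WeightKg=65: rows 2, 5, 11 → {Carrier,Container} takes values {(827, D), (830, P), (819, O)} — violation
WeightKg=68: row 3 → {Carrier,Container} = (826, G) ✓
WeightKg=62: row 4 → {Carrier,Container} = (838, M) ✓
WeightKg=72: row 6 → {Carrier,Container} = (831, J) ✓
WeightKg=64: rows 7, 10 → {Carrier,Container} = (823, Q), (823, Q) ✓
WeightKg=63: row 8 → {Carrier,Container} = (820, H) ✓
WeightKg=74: row 9 → {Carrier,Container} = (823, P) ✓
WeightKg=67: row 12 → {Carrier,Container} = (824, C) ✓
WeightKg=75: row 13 → {Carrier,Container} = (819, L) ✓
The only WeightKg value with inconsistent RHS is WeightKg=65.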